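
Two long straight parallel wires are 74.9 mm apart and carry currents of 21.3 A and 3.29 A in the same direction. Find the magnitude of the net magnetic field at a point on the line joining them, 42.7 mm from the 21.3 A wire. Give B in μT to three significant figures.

Each long wire gives B = μ₀I/(2πd). Distances are d₁ = 0.0427 m and d₂ = 0.0322 m.
B₁ = 9.98×10⁻⁵ T, B₂ = 2.04×10⁻⁵ T.
Between parallel currents the two contributions point in opposite directions, so they subtract. B = |B₁ − B₂| = |9.98×10⁻⁵ − 2.04×10⁻⁵| = 7.93×10⁻⁵ T.

B ≈ 79.3 μT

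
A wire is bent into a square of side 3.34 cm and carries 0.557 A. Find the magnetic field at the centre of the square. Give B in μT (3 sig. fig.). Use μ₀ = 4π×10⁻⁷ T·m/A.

B ≈ 18.9 μT

Each side is a finite straight segment at perpendicular distance d = a/(2 tan(π/4)) = 0.0167 m from the centre, with end-angles ±π/4.
One side contributes B₁ = (μ₀I/4πd)·2 sin(π/4) = 4.72×10⁻⁶ T.
All 4 sides add in the same direction: B = 4 × 4.72×10⁻⁶ = 1.89×10⁻⁵ T.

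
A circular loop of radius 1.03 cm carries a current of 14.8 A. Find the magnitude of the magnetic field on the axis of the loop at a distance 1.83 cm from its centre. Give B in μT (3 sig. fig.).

On the axis of a circular loop, B = μ₀IR² / [2(R²+z²)^(3/2)].
R² + z² = (0.0103)² + (0.0183)² = 0.000441 m², and (R²+z²)^(3/2) = 9.26×10⁻⁶ m³.
B = (4π×10⁻⁷ × 14.8 × 0.0001061) / (2 × 9.26×10⁻⁶) = 1.07×10⁻⁴ T.

B ≈ 107 μT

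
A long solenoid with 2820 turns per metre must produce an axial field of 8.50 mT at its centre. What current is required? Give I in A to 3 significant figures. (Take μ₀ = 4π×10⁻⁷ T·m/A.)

Inside a long solenoid B = μ₀nI with n = 2820 m⁻¹, so I = B/(μ₀n).
I = 8.50×10⁻³ / (4π×10⁻⁷ × 2820) = 2.40 A.

I ≈ 2.40 A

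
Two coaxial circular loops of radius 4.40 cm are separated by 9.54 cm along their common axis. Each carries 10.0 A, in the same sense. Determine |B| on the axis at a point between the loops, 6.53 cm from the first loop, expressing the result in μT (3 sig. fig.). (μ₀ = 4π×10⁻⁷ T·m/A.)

B ≈ 105 μT

Each loop contributes B = μ₀IR²/[2(R²+z²)^(3/2)] on the axis, with z measured from that loop.
Loop 1 (z = 0.0653 m): B₁ = 2.49×10⁻⁵ T. Loop 2 (z = 0.0301 m): B₂ = 8.03×10⁻⁵ T.
The fields add: B = B₁ + B₂ = 1.05×10⁻⁴ T.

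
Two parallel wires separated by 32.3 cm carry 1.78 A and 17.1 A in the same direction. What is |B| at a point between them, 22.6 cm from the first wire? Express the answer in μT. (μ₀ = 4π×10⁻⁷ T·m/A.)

Each long wire gives B = μ₀I/(2πd). Distances are d₁ = 0.226 m and d₂ = 0.097 m.
B₁ = 1.58×10⁻⁶ T, B₂ = 3.53×10⁻⁵ T.
Between parallel currents the two contributions point in opposite directions, so they subtract. B = |B₁ − B₂| = |1.58×10⁻⁶ − 3.53×10⁻⁵| = 3.37×10⁻⁵ T.

B ≈ 33.7 μT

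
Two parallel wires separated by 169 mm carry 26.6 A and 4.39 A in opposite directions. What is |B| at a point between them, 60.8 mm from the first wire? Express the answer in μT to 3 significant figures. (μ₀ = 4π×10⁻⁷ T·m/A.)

B ≈ 95.6 μT

Each long wire gives B = μ₀I/(2πd). Distances are d₁ = 0.0608 m and d₂ = 0.1082 m.
B₁ = 8.75×10⁻⁵ T, B₂ = 8.11×10⁻⁶ T.
Between antiparallel currents both contributions point the same way, so they add. B = B₁ + B₂ = 8.75×10⁻⁵ + 8.11×10⁻⁶ = 9.56×10⁻⁵ T.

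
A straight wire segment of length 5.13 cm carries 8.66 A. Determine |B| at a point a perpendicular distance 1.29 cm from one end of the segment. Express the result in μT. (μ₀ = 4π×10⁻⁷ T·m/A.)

B ≈ 65.1 μT

For a finite straight segment, B = (μ₀I/4πd)(sinθ₁ + sinθ₂), where θ₁, θ₂ are the angles from the perpendicular to each end.
The perpendicular foot is at one end, so the two end-offsets along the wire are 0 and L = 0.0513 m.
sinθ₁ = 0/√(0²+0.0129²) = 0.0000; sinθ₂ = 0.0513/√(0.0513²+0.0129²) = 0.9698.
B = (4π×10⁻⁷ × 8.66) / (4π × 0.0129) × (0.0000 + 0.9698) = 6.51×10⁻⁵ T.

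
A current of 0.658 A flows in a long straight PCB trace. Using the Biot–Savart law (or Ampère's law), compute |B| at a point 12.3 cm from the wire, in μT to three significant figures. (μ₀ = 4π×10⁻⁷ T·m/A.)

For an infinitely long straight wire, B = μ₀I/(2πd).
B = (4π×10⁻⁷ × 0.658) / (2π × 0.123) = 1.07×10⁻⁶ T.

B ≈ 1.07 μT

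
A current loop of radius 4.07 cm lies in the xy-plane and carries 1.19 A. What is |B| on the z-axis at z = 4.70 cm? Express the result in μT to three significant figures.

B ≈ 5.15 μT

On the axis of a circular loop, B = μ₀IR² / [2(R²+z²)^(3/2)].
R² + z² = (0.0407)² + (0.047)² = 0.003865 m², and (R²+z²)^(3/2) = 2.40×10⁻⁴ m³.
B = (4π×10⁻⁷ × 1.19 × 0.001656) / (2 × 2.40×10⁻⁴) = 5.15×10⁻⁶ T.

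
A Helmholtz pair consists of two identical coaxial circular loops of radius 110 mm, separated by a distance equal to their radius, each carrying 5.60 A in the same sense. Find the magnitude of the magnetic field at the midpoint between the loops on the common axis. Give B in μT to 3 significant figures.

B ≈ 45.8 μT

Each loop contributes B = μ₀IR²/[2(R²+z²)^(3/2)] on the axis, with z measured from that loop.
Loop 1 (z = 0.055 m): B₁ = 2.29×10⁻⁵ T. Loop 2 (z = 0.055 m): B₂ = 2.29×10⁻⁵ T.
The fields add: B = B₁ + B₂ = 4.58×10⁻⁵ T.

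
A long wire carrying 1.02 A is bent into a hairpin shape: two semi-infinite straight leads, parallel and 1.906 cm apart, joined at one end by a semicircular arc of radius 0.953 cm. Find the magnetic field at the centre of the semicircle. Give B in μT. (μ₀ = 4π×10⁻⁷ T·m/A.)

B ≈ 55.0 μT

The semicircular arc contributes B_arc = μ₀I·π/(4πR) = μ₀I/(4R) = 3.36×10⁻⁵ T.
Each semi-infinite lead is at perpendicular distance R = 0.00953 m from the centre, with the perpendicular foot at its near end, so it contributes μ₀I/(4πR); both point the same way, together 2.14×10⁻⁵ T.
Arc and leads all point the same direction: B = 3.36×10⁻⁵ + 2.14×10⁻⁵ = 5.50×10⁻⁵ T.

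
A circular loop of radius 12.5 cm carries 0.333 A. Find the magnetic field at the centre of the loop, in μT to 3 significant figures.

B ≈ 1.67 μT

At the centre of a circular loop the Biot–Savart law gives B = μ₀I/(2R).
B = (4π×10⁻⁷ × 0.333) / (2 × 0.125) = 1.67×10⁻⁶ T.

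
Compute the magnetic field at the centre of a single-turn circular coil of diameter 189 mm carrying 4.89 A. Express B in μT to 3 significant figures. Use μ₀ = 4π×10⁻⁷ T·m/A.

B ≈ 32.5 μT

At the centre of a circular loop the Biot–Savart law gives B = μ₀I/(2R) (so R = 0.0945 m).
B = (4π×10⁻⁷ × 4.89) / (2 × 0.0945) = 3.25×10⁻⁵ T.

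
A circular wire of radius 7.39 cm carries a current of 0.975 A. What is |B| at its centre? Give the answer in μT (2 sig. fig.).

B ≈ 8.3 μT

At the centre of a circular loop the Biot–Savart law gives B = μ₀I/(2R).
B = (4π×10⁻⁷ × 0.975) / (2 × 0.0739) = 8.29×10⁻⁶ T.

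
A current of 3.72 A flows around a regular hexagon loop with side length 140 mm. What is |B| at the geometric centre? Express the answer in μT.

B ≈ 18.4 μT

Each side is a finite straight segment at perpendicular distance d = a/(2 tan(π/6)) = 0.1212 m from the centre, with end-angles ±π/6.
One side contributes B₁ = (μ₀I/4πd)·2 sin(π/6) = 3.07×10⁻⁶ T.
All 6 sides add in the same direction: B = 6 × 3.07×10⁻⁶ = 1.84×10⁻⁵ T.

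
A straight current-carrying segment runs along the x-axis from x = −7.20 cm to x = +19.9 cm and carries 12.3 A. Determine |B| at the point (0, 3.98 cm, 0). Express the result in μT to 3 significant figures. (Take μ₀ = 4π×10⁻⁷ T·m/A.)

For a finite straight segment, B = (μ₀I/4πd)(sinθ₁ + sinθ₂), where θ₁, θ₂ are the angles from the perpendicular to each end.
The perpendicular distance is d = 0.0398 m; the end-offsets along the wire are a = 0.072 m and b = 0.199 m.
sinθ₁ = 0.072/√(0.072²+0.0398²) = 0.8752; sinθ₂ = 0.199/√(0.199²+0.0398²) = 0.9806.
B = (4π×10⁻⁷ × 12.3) / (4π × 0.0398) × (0.8752 + 0.9806) = 5.74×10⁻⁵ T.

B ≈ 57.4 μT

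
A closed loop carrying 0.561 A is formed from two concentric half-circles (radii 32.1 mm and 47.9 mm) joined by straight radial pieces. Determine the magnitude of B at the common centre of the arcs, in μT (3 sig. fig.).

B ≈ 1.81 μT

The radial connectors point toward the centre, so dl × r̂ = 0 and they contribute nothing.
Each semicircle gives μ₀I/(4R): inner arc 5.49×10⁻⁶ T, outer arc 3.68×10⁻⁶ T.
The two arcs carry current in opposite angular senses, so their fields oppose: B = |5.49×10⁻⁶ − 3.68×10⁻⁶| = 1.81×10⁻⁶ T.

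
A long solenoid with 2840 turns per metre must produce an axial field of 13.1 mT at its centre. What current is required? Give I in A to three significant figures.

Inside a long solenoid B = μ₀nI with n = 2840 m⁻¹, so I = B/(μ₀n).
I = 1.31×10⁻² / (4π×10⁻⁷ × 2840) = 3.67 A.

I ≈ 3.67 A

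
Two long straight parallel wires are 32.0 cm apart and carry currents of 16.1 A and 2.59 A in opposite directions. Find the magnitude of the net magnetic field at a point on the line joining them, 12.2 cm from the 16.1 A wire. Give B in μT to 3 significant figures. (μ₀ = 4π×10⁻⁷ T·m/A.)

B ≈ 29.0 μT

Each long wire gives B = μ₀I/(2πd). Distances are d₁ = 0.122 m and d₂ = 0.198 m.
B₁ = 2.64×10⁻⁵ T, B₂ = 2.62×10⁻⁶ T.
Between antiparallel currents both contributions point the same way, so they add. B = B₁ + B₂ = 2.64×10⁻⁵ + 2.62×10⁻⁶ = 2.90×10⁻⁵ T.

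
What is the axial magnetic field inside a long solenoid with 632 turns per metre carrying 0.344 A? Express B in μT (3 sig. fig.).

Inside a long solenoid, B = μ₀nI with n = 632 turns/m.
B = 4π×10⁻⁷ × 632 × 0.344 = 2.73×10⁻⁴ T.

B ≈ 273 μT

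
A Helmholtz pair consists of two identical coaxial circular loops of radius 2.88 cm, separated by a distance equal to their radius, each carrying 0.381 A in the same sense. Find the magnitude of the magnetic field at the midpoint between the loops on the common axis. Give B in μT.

B ≈ 11.9 μT

Each loop contributes B = μ₀IR²/[2(R²+z²)^(3/2)] on the axis, with z measured from that loop.
Loop 1 (z = 0.0144 m): B₁ = 5.95×10⁻⁶ T. Loop 2 (z = 0.0144 m): B₂ = 5.95×10⁻⁶ T.
The fields add: B = B₁ + B₂ = 1.19×10⁻⁵ T.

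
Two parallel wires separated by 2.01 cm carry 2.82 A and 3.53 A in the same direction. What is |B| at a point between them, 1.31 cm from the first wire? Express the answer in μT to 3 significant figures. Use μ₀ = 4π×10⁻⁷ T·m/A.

Each long wire gives B = μ₀I/(2πd). Distances are d₁ = 0.0131 m and d₂ = 0.007 m.
B₁ = 4.31×10⁻⁵ T, B₂ = 1.01×10⁻⁴ T.
Between parallel currents the two contributions point in opposite directions, so they subtract. B = |B₁ − B₂| = |4.31×10⁻⁵ − 1.01×10⁻⁴| = 5.78×10⁻⁵ T.

B ≈ 57.8 μT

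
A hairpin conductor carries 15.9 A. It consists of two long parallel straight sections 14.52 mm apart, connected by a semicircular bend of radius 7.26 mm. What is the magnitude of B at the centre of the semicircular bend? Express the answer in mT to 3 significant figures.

The semicircular arc contributes B_arc = μ₀I·π/(4πR) = μ₀I/(4R) = 6.88×10⁻⁴ T.
Each semi-infinite lead is at perpendicular distance R = 0.00726 m from the centre, with the perpendicular foot at its near end, so it contributes μ₀I/(4πR); both point the same way, together 4.38×10⁻⁴ T.
Arc and leads all point the same direction: B = 6.88×10⁻⁴ + 4.38×10⁻⁴ = 1.13×10⁻³ T.

B ≈ 1.13 mT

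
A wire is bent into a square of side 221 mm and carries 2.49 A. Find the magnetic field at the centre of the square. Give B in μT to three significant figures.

Each side is a finite straight segment at perpendicular distance d = a/(2 tan(π/4)) = 0.1105 m from the centre, with end-angles ±π/4.
One side contributes B₁ = (μ₀I/4πd)·2 sin(π/4) = 3.19×10⁻⁶ T.
All 4 sides add in the same direction: B = 4 × 3.19×10⁻⁶ = 1.27×10⁻⁵ T.

B ≈ 12.7 μT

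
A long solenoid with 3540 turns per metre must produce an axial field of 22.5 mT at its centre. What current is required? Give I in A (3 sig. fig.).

I ≈ 5.06 A

Inside a long solenoid B = μ₀nI with n = 3540 m⁻¹, so I = B/(μ₀n).
I = 2.25×10⁻² / (4π×10⁻⁷ × 3540) = 5.06 A.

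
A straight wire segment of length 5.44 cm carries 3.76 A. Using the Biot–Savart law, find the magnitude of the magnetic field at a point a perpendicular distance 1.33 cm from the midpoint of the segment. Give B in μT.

B ≈ 50.8 μT

For a finite straight segment, B = (μ₀I/4πd)(sinθ₁ + sinθ₂), where θ₁, θ₂ are the angles from the perpendicular to each end.
The perpendicular from the point meets the wire at its midpoint, so each end is L/2 = 0.0272 m away along the wire.
sinθ₁ = 0.0272/√(0.0272²+0.0133²) = 0.8984; sinθ₂ = 0.0272/√(0.0272²+0.0133²) = 0.8984.
B = (4π×10⁻⁷ × 3.76) / (4π × 0.0133) × (0.8984 + 0.8984) = 5.08×10⁻⁵ T.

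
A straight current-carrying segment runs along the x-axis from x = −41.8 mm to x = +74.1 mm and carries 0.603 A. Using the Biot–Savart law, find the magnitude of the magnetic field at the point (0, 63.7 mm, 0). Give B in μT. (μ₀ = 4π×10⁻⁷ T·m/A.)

For a finite straight segment, B = (μ₀I/4πd)(sinθ₁ + sinθ₂), where θ₁, θ₂ are the angles from the perpendicular to each end.
The perpendicular distance is d = 0.0637 m; the end-offsets along the wire are a = 0.0418 m and b = 0.0741 m.
sinθ₁ = 0.0418/√(0.0418²+0.0637²) = 0.5486; sinθ₂ = 0.0741/√(0.0741²+0.0637²) = 0.7583.
B = (4π×10⁻⁷ × 0.603) / (4π × 0.0637) × (0.5486 + 0.7583) = 1.24×10⁻⁶ T.

B ≈ 1.24 μT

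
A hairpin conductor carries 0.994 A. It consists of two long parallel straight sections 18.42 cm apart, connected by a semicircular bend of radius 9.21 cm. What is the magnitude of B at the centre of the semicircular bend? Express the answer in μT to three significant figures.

B ≈ 5.55 μT

The semicircular arc contributes B_arc = μ₀I·π/(4πR) = μ₀I/(4R) = 3.39×10⁻⁶ T.
Each semi-infinite lead is at perpendicular distance R = 0.0921 m from the centre, with the perpendicular foot at its near end, so it contributes μ₀I/(4πR); both point the same way, together 2.16×10⁻⁶ T.
Arc and leads all point the same direction: B = 3.39×10⁻⁶ + 2.16×10⁻⁶ = 5.55×10⁻⁶ T.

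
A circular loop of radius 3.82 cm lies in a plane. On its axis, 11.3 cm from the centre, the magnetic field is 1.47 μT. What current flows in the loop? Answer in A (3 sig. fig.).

On the axis of a loop, B = μ₀IR²/[2(R²+z²)^(3/2)], so I = 2B(R²+z²)^(3/2)/(μ₀R²).
R² + z² = 0.001459 + 0.01277 = 0.01423 m²; raised to 3/2 gives 1.70×10⁻³ m³.
I = 2 × 1.47×10⁻⁶ × 1.70×10⁻³ / (1.26×10⁻⁶ × 0.001459) = 2.72 A.

I ≈ 2.72 A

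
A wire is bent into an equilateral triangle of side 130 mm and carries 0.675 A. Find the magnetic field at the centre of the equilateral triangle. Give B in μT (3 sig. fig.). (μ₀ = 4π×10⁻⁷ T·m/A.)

Each side is a finite straight segment at perpendicular distance d = a/(2 tan(π/3)) = 0.03753 m from the centre, with end-angles ±π/3.
One side contributes B₁ = (μ₀I/4πd)·2 sin(π/3) = 3.12×10⁻⁶ T.
All 3 sides add in the same direction: B = 3 × 3.12×10⁻⁶ = 9.35×10⁻⁶ T.

B ≈ 9.35 μT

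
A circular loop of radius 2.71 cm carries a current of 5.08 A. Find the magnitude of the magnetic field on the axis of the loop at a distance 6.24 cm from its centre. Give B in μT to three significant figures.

On the axis of a circular loop, B = μ₀IR² / [2(R²+z²)^(3/2)].
R² + z² = (0.0271)² + (0.0624)² = 0.004628 m², and (R²+z²)^(3/2) = 3.15×10⁻⁴ m³.
B = (4π×10⁻⁷ × 5.08 × 0.0007344) / (2 × 3.15×10⁻⁴) = 7.45×10⁻⁶ T.

B ≈ 7.45 μT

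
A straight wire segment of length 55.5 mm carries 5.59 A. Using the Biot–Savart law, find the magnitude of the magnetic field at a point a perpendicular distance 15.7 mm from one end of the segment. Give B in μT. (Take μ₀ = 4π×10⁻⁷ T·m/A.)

B ≈ 34.3 μT

For a finite straight segment, B = (μ₀I/4πd)(sinθ₁ + sinθ₂), where θ₁, θ₂ are the angles from the perpendicular to each end.
The perpendicular foot is at one end, so the two end-offsets along the wire are 0 and L = 0.0555 m.
sinθ₁ = 0/√(0²+0.0157²) = 0.0000; sinθ₂ = 0.0555/√(0.0555²+0.0157²) = 0.9622.
B = (4π×10⁻⁷ × 5.59) / (4π × 0.0157) × (0.0000 + 0.9622) = 3.43×10⁻⁵ T.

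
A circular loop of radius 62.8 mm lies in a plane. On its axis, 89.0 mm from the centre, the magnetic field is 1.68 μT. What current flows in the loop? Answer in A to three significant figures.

I ≈ 0.876 A

On the axis of a loop, B = μ₀IR²/[2(R²+z²)^(3/2)], so I = 2B(R²+z²)^(3/2)/(μ₀R²).
R² + z² = 0.003944 + 0.007921 = 0.01186 m²; raised to 3/2 gives 1.29×10⁻³ m³.
I = 2 × 1.68×10⁻⁶ × 1.29×10⁻³ / (1.26×10⁻⁶ × 0.003944) = 0.876 A.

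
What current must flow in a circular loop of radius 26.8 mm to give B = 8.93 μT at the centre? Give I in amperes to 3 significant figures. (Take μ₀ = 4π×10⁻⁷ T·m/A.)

At the centre of a circular loop B = μ₀I/(2R), so I = 2RB/μ₀.
With R = 0.0268 m, I = 2 × 0.0268 × 8.93×10⁻⁶ / (4π×10⁻⁷) = 0.381 A.

I ≈ 0.381 A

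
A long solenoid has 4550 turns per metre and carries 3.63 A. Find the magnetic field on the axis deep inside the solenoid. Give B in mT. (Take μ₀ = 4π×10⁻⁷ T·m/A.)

Inside a long solenoid, B = μ₀nI with n = 4550 turns/m.
B = 4π×10⁻⁷ × 4550 × 3.63 = 2.08×10⁻² T.

B ≈ 20.8 mT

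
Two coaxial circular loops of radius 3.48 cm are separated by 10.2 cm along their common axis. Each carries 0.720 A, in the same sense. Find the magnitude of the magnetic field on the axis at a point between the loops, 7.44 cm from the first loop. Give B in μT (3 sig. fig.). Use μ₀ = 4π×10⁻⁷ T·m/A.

B ≈ 7.24 μT

Each loop contributes B = μ₀IR²/[2(R²+z²)^(3/2)] on the axis, with z measured from that loop.
Loop 1 (z = 0.0744 m): B₁ = 9.89×10⁻⁷ T. Loop 2 (z = 0.0276 m): B₂ = 6.25×10⁻⁶ T.
The fields add: B = B₁ + B₂ = 7.24×10⁻⁶ T.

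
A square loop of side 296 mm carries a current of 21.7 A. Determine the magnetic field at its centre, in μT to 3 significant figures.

Each side is a finite straight segment at perpendicular distance d = a/(2 tan(π/4)) = 0.148 m from the centre, with end-angles ±π/4.
One side contributes B₁ = (μ₀I/4πd)·2 sin(π/4) = 2.07×10⁻⁵ T.
All 4 sides add in the same direction: B = 4 × 2.07×10⁻⁵ = 8.29×10⁻⁵ T.

B ≈ 82.9 μT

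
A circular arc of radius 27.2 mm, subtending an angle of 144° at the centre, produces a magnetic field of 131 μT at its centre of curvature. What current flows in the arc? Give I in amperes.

For a circular arc, B = μ₀Iφ/(4πR) with φ in radians; here φ = 2.513 rad.
So I = 4πRB/(μ₀φ) = 4π × 0.0272 × 1.31×10⁻⁴ / (4π×10⁻⁷ × 2.513) = 14.2 A.

I ≈ 14.2 A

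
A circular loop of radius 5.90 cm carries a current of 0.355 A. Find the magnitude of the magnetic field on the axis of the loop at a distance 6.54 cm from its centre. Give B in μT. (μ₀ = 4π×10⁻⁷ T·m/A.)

B ≈ 1.14 μT

On the axis of a circular loop, B = μ₀IR² / [2(R²+z²)^(3/2)].
R² + z² = (0.059)² + (0.0654)² = 0.007758 m², and (R²+z²)^(3/2) = 6.83×10⁻⁴ m³.
B = (4π×10⁻⁷ × 0.355 × 0.003481) / (2 × 6.83×10⁻⁴) = 1.14×10⁻⁶ T.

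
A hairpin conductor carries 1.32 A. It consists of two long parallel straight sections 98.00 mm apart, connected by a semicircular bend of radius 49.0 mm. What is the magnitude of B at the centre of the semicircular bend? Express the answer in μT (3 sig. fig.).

B ≈ 13.9 μT

The semicircular arc contributes B_arc = μ₀I·π/(4πR) = μ₀I/(4R) = 8.46×10⁻⁶ T.
Each semi-infinite lead is at perpendicular distance R = 0.049 m from the centre, with the perpendicular foot at its near end, so it contributes μ₀I/(4πR); both point the same way, together 5.39×10⁻⁶ T.
Arc and leads all point the same direction: B = 8.46×10⁻⁶ + 5.39×10⁻⁶ = 1.39×10⁻⁵ T.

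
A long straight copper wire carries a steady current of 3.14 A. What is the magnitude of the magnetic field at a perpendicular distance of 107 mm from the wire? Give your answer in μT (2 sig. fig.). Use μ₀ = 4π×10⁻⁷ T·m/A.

B ≈ 5.9 μT

For an infinitely long straight wire, B = μ₀I/(2πd).
B = (4π×10⁻⁷ × 3.14) / (2π × 0.107) = 5.87×10⁻⁶ T.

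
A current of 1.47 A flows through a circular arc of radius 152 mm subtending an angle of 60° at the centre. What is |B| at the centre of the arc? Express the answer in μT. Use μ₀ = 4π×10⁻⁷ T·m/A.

The Biot–Savart field of a circular arc at its centre is B = μ₀Iφ/(4πR), with φ = 1.047 rad.
B = (4π×10⁻⁷ × 1.47 × 1.047) / (4π × 0.152) = 1.01×10⁻⁶ T.

B ≈ 1.01 μT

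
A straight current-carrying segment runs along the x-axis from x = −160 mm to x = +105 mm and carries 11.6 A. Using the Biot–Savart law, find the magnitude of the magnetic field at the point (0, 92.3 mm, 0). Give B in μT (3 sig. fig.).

For a finite straight segment, B = (μ₀I/4πd)(sinθ₁ + sinθ₂), where θ₁, θ₂ are the angles from the perpendicular to each end.
The perpendicular distance is d = 0.0923 m; the end-offsets along the wire are a = 0.16 m and b = 0.105 m.
sinθ₁ = 0.16/√(0.16²+0.0923²) = 0.8662; sinθ₂ = 0.105/√(0.105²+0.0923²) = 0.7511.
B = (4π×10⁻⁷ × 11.6) / (4π × 0.0923) × (0.8662 + 0.7511) = 2.03×10⁻⁵ T.

B ≈ 20.3 μT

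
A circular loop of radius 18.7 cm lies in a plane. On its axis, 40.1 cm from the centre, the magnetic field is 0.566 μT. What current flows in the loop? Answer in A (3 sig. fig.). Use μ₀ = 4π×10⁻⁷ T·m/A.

On the axis of a loop, B = μ₀IR²/[2(R²+z²)^(3/2)], so I = 2B(R²+z²)^(3/2)/(μ₀R²).
R² + z² = 0.03497 + 0.1608 = 0.1958 m²; raised to 3/2 gives 8.66×10⁻² m³.
I = 2 × 5.66×10⁻⁷ × 8.66×10⁻² / (1.26×10⁻⁶ × 0.03497) = 2.23 A.

I ≈ 2.23 A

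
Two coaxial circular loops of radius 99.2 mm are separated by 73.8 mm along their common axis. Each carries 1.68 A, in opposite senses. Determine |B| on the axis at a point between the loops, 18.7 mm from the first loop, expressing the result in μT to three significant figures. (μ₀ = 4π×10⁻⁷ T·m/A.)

B ≈ 2.99 μT

Each loop contributes B = μ₀IR²/[2(R²+z²)^(3/2)] on the axis, with z measured from that loop.
Loop 1 (z = 0.0187 m): B₁ = 1.01×10⁻⁵ T. Loop 2 (z = 0.0551 m): B₂ = 7.11×10⁻⁶ T.
The fields oppose: B = |B₁ − B₂| = 2.99×10⁻⁶ T.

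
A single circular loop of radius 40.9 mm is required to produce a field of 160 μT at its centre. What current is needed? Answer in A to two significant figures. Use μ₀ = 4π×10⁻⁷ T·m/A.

At the centre of a circular loop B = μ₀I/(2R), so I = 2RB/μ₀.
With R = 0.0409 m, I = 2 × 0.0409 × 1.60×10⁻⁴ / (4π×10⁻⁷) = 10.4 A.

I ≈ 10 A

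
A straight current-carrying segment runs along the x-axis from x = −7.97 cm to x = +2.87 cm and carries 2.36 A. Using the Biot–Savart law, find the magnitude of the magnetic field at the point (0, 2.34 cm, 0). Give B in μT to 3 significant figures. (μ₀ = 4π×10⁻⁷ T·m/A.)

For a finite straight segment, B = (μ₀I/4πd)(sinθ₁ + sinθ₂), where θ₁, θ₂ are the angles from the perpendicular to each end.
The perpendicular distance is d = 0.0234 m; the end-offsets along the wire are a = 0.0797 m and b = 0.0287 m.
sinθ₁ = 0.0797/√(0.0797²+0.0234²) = 0.9595; sinθ₂ = 0.0287/√(0.0287²+0.0234²) = 0.7750.
B = (4π×10⁻⁷ × 2.36) / (4π × 0.0234) × (0.9595 + 0.7750) = 1.75×10⁻⁵ T.

B ≈ 17.5 μT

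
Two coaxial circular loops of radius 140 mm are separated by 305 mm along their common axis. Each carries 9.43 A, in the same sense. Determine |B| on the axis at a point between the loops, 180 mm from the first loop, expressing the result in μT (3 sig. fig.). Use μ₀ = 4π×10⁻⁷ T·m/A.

Each loop contributes B = μ₀IR²/[2(R²+z²)^(3/2)] on the axis, with z measured from that loop.
Loop 1 (z = 0.18 m): B₁ = 9.79×10⁻⁶ T. Loop 2 (z = 0.125 m): B₂ = 1.76×10⁻⁵ T.
The fields add: B = B₁ + B₂ = 2.74×10⁻⁵ T.

B ≈ 27.4 μT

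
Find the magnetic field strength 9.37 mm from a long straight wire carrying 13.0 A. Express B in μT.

For an infinitely long straight wire, B = μ₀I/(2πd).
B = (4π×10⁻⁷ × 13.0) / (2π × 0.00937) = 2.77×10⁻⁴ T.

B ≈ 277 μT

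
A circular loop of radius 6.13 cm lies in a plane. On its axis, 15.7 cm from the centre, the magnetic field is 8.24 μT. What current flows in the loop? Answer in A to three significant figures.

On the axis of a loop, B = μ₀IR²/[2(R²+z²)^(3/2)], so I = 2B(R²+z²)^(3/2)/(μ₀R²).
R² + z² = 0.003758 + 0.02465 = 0.02841 m²; raised to 3/2 gives 4.79×10⁻³ m³.
I = 2 × 8.24×10⁻⁶ × 4.79×10⁻³ / (1.26×10⁻⁶ × 0.003758) = 16.7 A.

I ≈ 16.7 A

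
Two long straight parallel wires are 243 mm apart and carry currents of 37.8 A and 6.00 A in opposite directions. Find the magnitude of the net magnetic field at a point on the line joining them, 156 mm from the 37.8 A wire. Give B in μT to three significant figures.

B ≈ 62.3 μT

Each long wire gives B = μ₀I/(2πd). Distances are d₁ = 0.156 m and d₂ = 0.087 m.
B₁ = 4.85×10⁻⁵ T, B₂ = 1.38×10⁻⁵ T.
Between antiparallel currents both contributions point the same way, so they add. B = B₁ + B₂ = 4.85×10⁻⁵ + 1.38×10⁻⁵ = 6.23×10⁻⁵ T.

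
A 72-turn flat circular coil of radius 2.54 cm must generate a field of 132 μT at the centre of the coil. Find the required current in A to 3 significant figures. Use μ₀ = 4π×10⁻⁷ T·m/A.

For an N-turn coil, B = Nμ₀I/(2R) with R = 0.0254 m, so I = 2RB/(Nμ₀) = 2 × 0.0254 × 1.32×10⁻⁴ / (72 × 4π×10⁻⁷) = 7.41×10⁻² A.

I ≈ 0.0741 A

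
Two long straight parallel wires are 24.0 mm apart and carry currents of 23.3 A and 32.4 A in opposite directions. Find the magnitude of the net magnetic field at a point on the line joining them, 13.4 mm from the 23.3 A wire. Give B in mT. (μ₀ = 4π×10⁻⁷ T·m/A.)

B ≈ 0.959 mT

Each long wire gives B = μ₀I/(2πd). Distances are d₁ = 0.0134 m and d₂ = 0.0106 m.
B₁ = 3.48×10⁻⁴ T, B₂ = 6.11×10⁻⁴ T.
Between antiparallel currents both contributions point the same way, so they add. B = B₁ + B₂ = 3.48×10⁻⁴ + 6.11×10⁻⁴ = 9.59×10⁻⁴ T.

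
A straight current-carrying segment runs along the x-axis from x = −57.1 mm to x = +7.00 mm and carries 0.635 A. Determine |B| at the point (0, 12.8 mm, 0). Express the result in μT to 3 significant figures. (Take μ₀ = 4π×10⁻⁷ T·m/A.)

B ≈ 7.22 μT

For a finite straight segment, B = (μ₀I/4πd)(sinθ₁ + sinθ₂), where θ₁, θ₂ are the angles from the perpendicular to each end.
The perpendicular distance is d = 0.0128 m; the end-offsets along the wire are a = 0.0571 m and b = 0.007 m.
sinθ₁ = 0.0571/√(0.0571²+0.0128²) = 0.9758; sinθ₂ = 0.007/√(0.007²+0.0128²) = 0.4798.
B = (4π×10⁻⁷ × 0.635) / (4π × 0.0128) × (0.9758 + 0.4798) = 7.22×10⁻⁶ T.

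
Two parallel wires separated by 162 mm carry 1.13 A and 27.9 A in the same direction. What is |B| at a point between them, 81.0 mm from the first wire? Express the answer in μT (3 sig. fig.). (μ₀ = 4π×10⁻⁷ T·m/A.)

B ≈ 66.1 μT

Each long wire gives B = μ₀I/(2πd). Distances are d₁ = 0.081 m and d₂ = 0.081 m.
B₁ = 2.79×10⁻⁶ T, B₂ = 6.89×10⁻⁵ T.
Between parallel currents the two contributions point in opposite directions, so they subtract. B = |B₁ − B₂| = |2.79×10⁻⁶ − 6.89×10⁻⁵| = 6.61×10⁻⁵ T.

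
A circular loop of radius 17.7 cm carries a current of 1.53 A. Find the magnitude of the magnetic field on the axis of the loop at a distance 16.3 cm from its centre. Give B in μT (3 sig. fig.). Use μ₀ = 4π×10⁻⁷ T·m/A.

On the axis of a circular loop, B = μ₀IR² / [2(R²+z²)^(3/2)].
R² + z² = (0.177)² + (0.163)² = 0.0579 m², and (R²+z²)^(3/2) = 1.39×10⁻² m³.
B = (4π×10⁻⁷ × 1.53 × 0.03133) / (2 × 1.39×10⁻²) = 2.16×10⁻⁶ T.

B ≈ 2.16 μT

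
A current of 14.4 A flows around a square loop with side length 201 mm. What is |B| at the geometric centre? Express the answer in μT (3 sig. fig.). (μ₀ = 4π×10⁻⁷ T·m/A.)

Each side is a finite straight segment at perpendicular distance d = a/(2 tan(π/4)) = 0.1005 m from the centre, with end-angles ±π/4.
One side contributes B₁ = (μ₀I/4πd)·2 sin(π/4) = 2.03×10⁻⁵ T.
All 4 sides add in the same direction: B = 4 × 2.03×10⁻⁵ = 8.11×10⁻⁵ T.

B ≈ 81.1 μT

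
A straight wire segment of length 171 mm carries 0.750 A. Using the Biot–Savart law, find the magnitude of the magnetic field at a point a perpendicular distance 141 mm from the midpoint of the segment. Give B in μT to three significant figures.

For a finite straight segment, B = (μ₀I/4πd)(sinθ₁ + sinθ₂), where θ₁, θ₂ are the angles from the perpendicular to each end.
The perpendicular from the point meets the wire at its midpoint, so each end is L/2 = 0.0855 m away along the wire.
sinθ₁ = 0.0855/√(0.0855²+0.141²) = 0.5185; sinθ₂ = 0.0855/√(0.0855²+0.141²) = 0.5185.
B = (4π×10⁻⁷ × 0.750) / (4π × 0.141) × (0.5185 + 0.5185) = 5.52×10⁻⁷ T.

B ≈ 0.552 μT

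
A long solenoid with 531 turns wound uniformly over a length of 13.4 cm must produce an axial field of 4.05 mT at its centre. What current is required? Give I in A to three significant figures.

Inside a long solenoid B = μ₀nI with n = 3963 m⁻¹, so I = B/(μ₀n).
I = 4.05×10⁻³ / (4π×10⁻⁷ × 3963) = 0.813 A.

I ≈ 0.813 A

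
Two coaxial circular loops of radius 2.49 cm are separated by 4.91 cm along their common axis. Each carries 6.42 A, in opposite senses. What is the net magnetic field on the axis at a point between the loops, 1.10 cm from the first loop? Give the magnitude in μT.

Each loop contributes B = μ₀IR²/[2(R²+z²)^(3/2)] on the axis, with z measured from that loop.
Loop 1 (z = 0.011 m): B₁ = 1.24×10⁻⁴ T. Loop 2 (z = 0.0381 m): B₂ = 2.65×10⁻⁵ T.
The fields oppose: B = |B₁ − B₂| = 9.75×10⁻⁵ T.

B ≈ 97.5 μT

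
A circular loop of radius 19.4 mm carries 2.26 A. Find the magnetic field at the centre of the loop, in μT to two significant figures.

B ≈ 73 μT

At the centre of a circular loop the Biot–Savart law gives B = μ₀I/(2R).
B = (4π×10⁻⁷ × 2.26) / (2 × 0.0194) = 7.32×10⁻⁵ T.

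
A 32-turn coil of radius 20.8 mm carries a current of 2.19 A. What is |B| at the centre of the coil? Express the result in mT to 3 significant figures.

For an N-turn flat coil, B = Nμ₀I/(2R) with R = 0.0208 m.
B = 32 × 6.62×10⁻⁵ T = 2.12×10⁻³ T.

B ≈ 2.12 mT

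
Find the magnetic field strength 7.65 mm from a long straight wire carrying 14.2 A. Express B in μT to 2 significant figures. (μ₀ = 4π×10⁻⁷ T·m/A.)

B ≈ 370 μT

For an infinitely long straight wire, B = μ₀I/(2πd).
B = (4π×10⁻⁷ × 14.2) / (2π × 0.00765) = 3.71×10⁻⁴ T.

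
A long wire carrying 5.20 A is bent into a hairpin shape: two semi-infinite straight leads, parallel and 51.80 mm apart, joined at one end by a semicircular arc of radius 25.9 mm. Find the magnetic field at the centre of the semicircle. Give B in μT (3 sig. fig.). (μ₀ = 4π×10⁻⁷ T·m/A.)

B ≈ 103 μT

The semicircular arc contributes B_arc = μ₀I·π/(4πR) = μ₀I/(4R) = 6.31×10⁻⁵ T.
Each semi-infinite lead is at perpendicular distance R = 0.0259 m from the centre, with the perpendicular foot at its near end, so it contributes μ₀I/(4πR); both point the same way, together 4.02×10⁻⁵ T.
Arc and leads all point the same direction: B = 6.31×10⁻⁵ + 4.02×10⁻⁵ = 1.03×10⁻⁴ T.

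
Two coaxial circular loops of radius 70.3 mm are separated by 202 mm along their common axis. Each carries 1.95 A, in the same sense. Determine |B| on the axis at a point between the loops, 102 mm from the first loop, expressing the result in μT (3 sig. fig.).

B ≈ 6.50 μT

Each loop contributes B = μ₀IR²/[2(R²+z²)^(3/2)] on the axis, with z measured from that loop.
Loop 1 (z = 0.102 m): B₁ = 3.19×10⁻⁶ T. Loop 2 (z = 0.1 m): B₂ = 3.32×10⁻⁶ T.
The fields add: B = B₁ + B₂ = 6.50×10⁻⁶ T.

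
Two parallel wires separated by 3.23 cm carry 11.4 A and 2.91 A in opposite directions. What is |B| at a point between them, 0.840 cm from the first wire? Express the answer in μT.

B ≈ 296 μT

Each long wire gives B = μ₀I/(2πd). Distances are d₁ = 0.0084 m and d₂ = 0.0239 m.
B₁ = 2.71×10⁻⁴ T, B₂ = 2.44×10⁻⁵ T.
Between antiparallel currents both contributions point the same way, so they add. B = B₁ + B₂ = 2.71×10⁻⁴ + 2.44×10⁻⁵ = 2.96×10⁻⁴ T.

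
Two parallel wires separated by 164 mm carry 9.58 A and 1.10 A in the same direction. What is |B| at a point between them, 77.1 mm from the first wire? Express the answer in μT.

B ≈ 22.3 μT

Each long wire gives B = μ₀I/(2πd). Distances are d₁ = 0.0771 m and d₂ = 0.0869 m.
B₁ = 2.49×10⁻⁵ T, B₂ = 2.53×10⁻⁶ T.
Between parallel currents the two contributions point in opposite directions, so they subtract. B = |B₁ − B₂| = |2.49×10⁻⁵ − 2.53×10⁻⁶| = 2.23×10⁻⁵ T.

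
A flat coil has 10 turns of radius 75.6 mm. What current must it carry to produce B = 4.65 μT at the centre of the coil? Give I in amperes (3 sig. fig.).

I ≈ 0.0559 A

For an N-turn coil, B = Nμ₀I/(2R) with R = 0.0756 m, so I = 2RB/(Nμ₀) = 2 × 0.0756 × 4.65×10⁻⁶ / (10 × 4π×10⁻⁷) = 5.59×10⁻² A.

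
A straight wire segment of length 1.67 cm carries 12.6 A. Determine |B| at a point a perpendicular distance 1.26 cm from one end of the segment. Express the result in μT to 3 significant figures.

B ≈ 79.8 μT

For a finite straight segment, B = (μ₀I/4πd)(sinθ₁ + sinθ₂), where θ₁, θ₂ are the angles from the perpendicular to each end.
The perpendicular foot is at one end, so the two end-offsets along the wire are 0 and L = 0.0167 m.
sinθ₁ = 0/√(0²+0.0126²) = 0.0000; sinθ₂ = 0.0167/√(0.0167²+0.0126²) = 0.7983.
B = (4π×10⁻⁷ × 12.6) / (4π × 0.0126) × (0.0000 + 0.7983) = 7.98×10⁻⁵ T.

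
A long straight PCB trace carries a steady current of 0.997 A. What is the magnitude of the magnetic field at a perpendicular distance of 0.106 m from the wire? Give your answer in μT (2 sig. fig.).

For an infinitely long straight wire, B = μ₀I/(2πd).
B = (4π×10⁻⁷ × 0.997) / (2π × 0.106) = 1.88×10⁻⁶ T.

B ≈ 1.9 μT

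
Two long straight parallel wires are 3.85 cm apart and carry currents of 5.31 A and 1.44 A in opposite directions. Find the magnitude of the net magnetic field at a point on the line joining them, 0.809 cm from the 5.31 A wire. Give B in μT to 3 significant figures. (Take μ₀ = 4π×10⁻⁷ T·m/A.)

Each long wire gives B = μ₀I/(2πd). Distances are d₁ = 0.00809 m and d₂ = 0.03041 m.
B₁ = 1.31×10⁻⁴ T, B₂ = 9.47×10⁻⁶ T.
Between antiparallel currents both contributions point the same way, so they add. B = B₁ + B₂ = 1.31×10⁻⁴ + 9.47×10⁻⁶ = 1.41×10⁻⁴ T.

B ≈ 141 μT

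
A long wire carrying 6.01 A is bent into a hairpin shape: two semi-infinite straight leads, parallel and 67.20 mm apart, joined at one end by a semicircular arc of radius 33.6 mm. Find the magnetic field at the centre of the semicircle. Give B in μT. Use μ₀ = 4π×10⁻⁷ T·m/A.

B ≈ 92.0 μT

The semicircular arc contributes B_arc = μ₀I·π/(4πR) = μ₀I/(4R) = 5.62×10⁻⁵ T.
Each semi-infinite lead is at perpendicular distance R = 0.0336 m from the centre, with the perpendicular foot at its near end, so it contributes μ₀I/(4πR); both point the same way, together 3.58×10⁻⁵ T.
Arc and leads all point the same direction: B = 5.62×10⁻⁵ + 3.58×10⁻⁵ = 9.20×10⁻⁵ T.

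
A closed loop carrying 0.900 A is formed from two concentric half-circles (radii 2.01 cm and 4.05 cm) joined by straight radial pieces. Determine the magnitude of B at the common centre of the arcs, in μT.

The radial connectors point toward the centre, so dl × r̂ = 0 and they contribute nothing.
Each semicircle gives μ₀I/(4R): inner arc 1.41×10⁻⁵ T, outer arc 6.98×10⁻⁶ T.
The two arcs carry current in opposite angular senses, so their fields oppose: B = |1.41×10⁻⁵ − 6.98×10⁻⁶| = 7.09×10⁻⁶ T.

B ≈ 7.09 μT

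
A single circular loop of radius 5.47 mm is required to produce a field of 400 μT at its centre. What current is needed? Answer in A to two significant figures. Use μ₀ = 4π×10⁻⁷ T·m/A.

At the centre of a circular loop B = μ₀I/(2R), so I = 2RB/μ₀.
With R = 0.00547 m, I = 2 × 0.00547 × 4.00×10⁻⁴ / (4π×10⁻⁷) = 3.48 A.

I ≈ 3.5 A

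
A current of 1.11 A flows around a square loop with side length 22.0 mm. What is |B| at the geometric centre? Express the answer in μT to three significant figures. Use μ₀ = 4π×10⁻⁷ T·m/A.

B ≈ 57.1 μT

Each side is a finite straight segment at perpendicular distance d = a/(2 tan(π/4)) = 0.011 m from the centre, with end-angles ±π/4.
One side contributes B₁ = (μ₀I/4πd)·2 sin(π/4) = 1.43×10⁻⁵ T.
All 4 sides add in the same direction: B = 4 × 1.43×10⁻⁵ = 5.71×10⁻⁵ T.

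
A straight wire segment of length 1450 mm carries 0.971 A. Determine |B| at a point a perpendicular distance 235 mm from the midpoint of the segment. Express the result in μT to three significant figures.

For a finite straight segment, B = (μ₀I/4πd)(sinθ₁ + sinθ₂), where θ₁, θ₂ are the angles from the perpendicular to each end.
The perpendicular from the point meets the wire at its midpoint, so each end is L/2 = 0.725 m away along the wire.
sinθ₁ = 0.725/√(0.725²+0.235²) = 0.9513; sinθ₂ = 0.725/√(0.725²+0.235²) = 0.9513.
B = (4π×10⁻⁷ × 0.971) / (4π × 0.235) × (0.9513 + 0.9513) = 7.86×10⁻⁷ T.

B ≈ 0.786 μT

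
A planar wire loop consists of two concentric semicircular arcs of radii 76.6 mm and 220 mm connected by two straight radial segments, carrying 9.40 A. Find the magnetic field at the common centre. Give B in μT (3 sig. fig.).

B ≈ 25.1 μT

The radial connectors point toward the centre, so dl × r̂ = 0 and they contribute nothing.
Each semicircle gives μ₀I/(4R): inner arc 3.86×10⁻⁵ T, outer arc 1.34×10⁻⁵ T.
The two arcs carry current in opposite angular senses, so their fields oppose: B = |3.86×10⁻⁵ − 1.34×10⁻⁵| = 2.51×10⁻⁵ T.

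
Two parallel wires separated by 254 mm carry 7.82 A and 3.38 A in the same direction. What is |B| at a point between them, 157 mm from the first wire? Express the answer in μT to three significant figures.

Each long wire gives B = μ₀I/(2πd). Distances are d₁ = 0.157 m and d₂ = 0.097 m.
B₁ = 9.96×10⁻⁶ T, B₂ = 6.97×10⁻⁶ T.
Between parallel currents the two contributions point in opposite directions, so they subtract. B = |B₁ − B₂| = |9.96×10⁻⁶ − 6.97×10⁻⁶| = 2.99×10⁻⁶ T.

B ≈ 2.99 μT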